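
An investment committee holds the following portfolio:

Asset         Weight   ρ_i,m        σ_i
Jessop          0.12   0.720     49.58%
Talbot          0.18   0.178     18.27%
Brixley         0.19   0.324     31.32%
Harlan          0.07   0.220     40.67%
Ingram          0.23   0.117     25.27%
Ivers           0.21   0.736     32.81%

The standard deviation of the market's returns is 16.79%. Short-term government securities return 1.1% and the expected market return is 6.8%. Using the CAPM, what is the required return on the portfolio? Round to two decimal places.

β_Jessop = 0.720 × 49.58% / 16.79% = 2.1261
β_Talbot = 0.178 × 18.27% / 16.79% = 0.1937
β_Brixley = 0.324 × 31.32% / 16.79% = 0.6044
β_Harlan = 0.220 × 40.67% / 16.79% = 0.5329
β_Ingram = 0.117 × 25.27% / 16.79% = 0.1761
β_Ivers = 0.736 × 32.81% / 16.79% = 1.4382
β_P = Σ w_i β_i = 0.12×2.1261 + 0.18×0.1937 + 0.19×0.6044 + 0.07×0.5329 + 0.23×0.1761 + 0.21×1.4382 = 0.7847
MRP = 6.8% − 1.1% = 5.70%
E(R_P) = R_f + β_P × MRP = 1.1% + 0.7847 × 5.7% = 5.57%

5.57%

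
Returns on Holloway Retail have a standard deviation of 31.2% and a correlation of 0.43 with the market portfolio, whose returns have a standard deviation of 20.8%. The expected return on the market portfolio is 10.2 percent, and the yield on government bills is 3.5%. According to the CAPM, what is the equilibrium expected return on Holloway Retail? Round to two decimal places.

7.82%

β = ρ × σ_i / σ_m = 0.43 × 31.2% / 20.8% = 0.6450
MRP = 10.2% − 3.5% = 6.70%
E(R) = 3.5% + 0.6450 × 6.7% = 7.82%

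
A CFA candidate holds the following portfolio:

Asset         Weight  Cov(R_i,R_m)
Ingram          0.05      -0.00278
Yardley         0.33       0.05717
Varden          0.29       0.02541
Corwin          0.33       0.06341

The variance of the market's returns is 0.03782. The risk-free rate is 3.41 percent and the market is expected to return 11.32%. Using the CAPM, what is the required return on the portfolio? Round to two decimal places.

13.24%

β_Ingram = -0.00278 / 0.03782 = -0.0735
β_Yardley = 0.05717 / 0.03782 = 1.5116
β_Varden = 0.02541 / 0.03782 = 0.6719
β_Corwin = 0.06341 / 0.03782 = 1.6766
β_P = Σ w_i β_i = 0.05×-0.0735 + 0.33×1.5116 + 0.29×0.6719 + 0.33×1.6766 = 1.2433
MRP = 11.32% − 3.41% = 7.91%
E(R_P) = R_f + β_P × MRP = 3.41% + 1.2433 × 7.91% = 13.24%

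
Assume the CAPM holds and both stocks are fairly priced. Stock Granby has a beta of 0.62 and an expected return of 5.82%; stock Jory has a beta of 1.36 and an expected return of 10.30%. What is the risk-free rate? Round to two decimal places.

Both satisfy E(R) = R_f + β·MRP, so the slope of the SML is
MRP = (10.30% − 5.82%) / (1.36 − 0.62) = 4.48% / 0.74 = 6.0541%
R_f = E(R_Granby) − β_Granby·MRP = 5.82% − 0.62 × 6.0541% = 2.0665%

2.07%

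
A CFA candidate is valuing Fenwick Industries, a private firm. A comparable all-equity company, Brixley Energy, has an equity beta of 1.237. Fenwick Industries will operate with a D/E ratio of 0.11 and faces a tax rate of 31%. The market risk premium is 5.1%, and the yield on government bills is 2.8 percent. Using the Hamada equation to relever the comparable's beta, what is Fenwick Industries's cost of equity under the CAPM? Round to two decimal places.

9.59%

β_L = β_U × [1 + (1 − t)(D/E)] = 1.237 × [1 + (1 − 0.31) × 0.11]
    = 1.237 × [1 + 0.69 × 0.11] = 1.237 × 1.0759 = 1.3309
E(R) = R_f + β_L × MRP = 2.8% + 1.3309 × 5.1% = 9.59%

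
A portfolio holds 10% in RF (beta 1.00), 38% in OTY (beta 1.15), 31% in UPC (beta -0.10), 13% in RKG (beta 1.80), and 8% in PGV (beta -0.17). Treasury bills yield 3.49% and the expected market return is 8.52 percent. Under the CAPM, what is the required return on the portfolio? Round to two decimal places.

7.14%

β_P = Σ w_i β_i = 0.10×1.00 + 0.38×1.15 + 0.31×-0.10 + 0.13×1.80 + 0.08×-0.17 = 0.7264
MRP = 8.52% − 3.49% = 5.03%
E(R_P) = R_f + β_P × MRP = 3.49% + 0.7264 × 5.03% = 7.14%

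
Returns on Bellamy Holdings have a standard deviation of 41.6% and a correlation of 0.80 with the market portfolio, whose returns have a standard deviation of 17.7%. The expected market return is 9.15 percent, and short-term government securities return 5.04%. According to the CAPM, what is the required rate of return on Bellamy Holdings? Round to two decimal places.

β = ρ × σ_i / σ_m = 0.80 × 41.6% / 17.7% = 1.8802
MRP = 9.15% − 5.04% = 4.11%
E(R) = 5.04% + 1.8802 × 4.11% = 12.77%

12.77%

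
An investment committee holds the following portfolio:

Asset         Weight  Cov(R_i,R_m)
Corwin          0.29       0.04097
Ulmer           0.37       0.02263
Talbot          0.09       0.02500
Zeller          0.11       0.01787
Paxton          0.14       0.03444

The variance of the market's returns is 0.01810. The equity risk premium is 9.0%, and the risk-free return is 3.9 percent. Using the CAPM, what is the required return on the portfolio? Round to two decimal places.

18.46%

β_Corwin = 0.04097 / 0.01810 = 2.2635
β_Ulmer = 0.02263 / 0.01810 = 1.2503
β_Talbot = 0.02500 / 0.01810 = 1.3812
β_Zeller = 0.01787 / 0.01810 = 0.9873
β_Paxton = 0.03444 / 0.01810 = 1.9028
β_P = Σ w_i β_i = 0.29×2.2635 + 0.37×1.2503 + 0.09×1.3812 + 0.11×0.9873 + 0.14×1.9028 = 1.6183
E(R_P) = R_f + β_P × MRP = 3.9% + 1.6183 × 9.0% = 18.46%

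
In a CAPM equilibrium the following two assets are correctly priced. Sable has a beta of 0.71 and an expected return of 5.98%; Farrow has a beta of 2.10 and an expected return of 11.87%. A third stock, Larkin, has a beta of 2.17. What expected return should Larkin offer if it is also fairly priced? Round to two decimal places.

MRP (SML slope) = (11.87% − 5.98%) / (2.10 − 0.71) = 5.89% / 1.39 = 4.2374%
R_f (intercept) = 5.98% − 0.71 × 4.2374% = 2.9714%
E(R_Larkin) = R_f + β × MRP = 2.9714% + 2.17 × 4.2374% = 12.17%

12.17%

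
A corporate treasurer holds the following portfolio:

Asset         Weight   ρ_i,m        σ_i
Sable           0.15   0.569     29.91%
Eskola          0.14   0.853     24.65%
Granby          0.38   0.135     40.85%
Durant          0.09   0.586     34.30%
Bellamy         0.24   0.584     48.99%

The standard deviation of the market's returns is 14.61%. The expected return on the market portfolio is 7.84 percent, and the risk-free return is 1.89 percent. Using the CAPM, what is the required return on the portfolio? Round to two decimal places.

8.52%

β_Sable = 0.569 × 29.91% / 14.61% = 1.1649
β_Eskola = 0.853 × 24.65% / 14.61% = 1.4392
β_Granby = 0.135 × 40.85% / 14.61% = 0.3775
β_Durant = 0.586 × 34.30% / 14.61% = 1.3758
β_Bellamy = 0.584 × 48.99% / 14.61% = 1.9583
β_P = Σ w_i β_i = 0.15×1.1649 + 0.14×1.4392 + 0.38×0.3775 + 0.09×1.3758 + 0.24×1.9583 = 1.1135
MRP = 7.84% − 1.89% = 5.95%
E(R_P) = R_f + β_P × MRP = 1.89% + 1.1135 × 5.95% = 8.52%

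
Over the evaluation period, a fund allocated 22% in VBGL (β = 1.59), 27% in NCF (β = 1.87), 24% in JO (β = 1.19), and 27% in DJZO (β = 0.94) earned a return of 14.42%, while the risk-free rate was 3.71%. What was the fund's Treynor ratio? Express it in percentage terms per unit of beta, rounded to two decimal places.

β_P = 0.22×1.59 + 0.27×1.87 + 0.24×1.19 + 0.27×0.94 = 1.3941
Treynor = (R_P − R_f) / β_P = (14.42% − 3.71%) / 1.3941 = 10.71% / 1.3941 = 7.68%

7.68%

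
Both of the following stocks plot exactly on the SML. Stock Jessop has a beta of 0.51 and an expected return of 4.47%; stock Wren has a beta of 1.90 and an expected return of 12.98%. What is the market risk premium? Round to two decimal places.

Both satisfy E(R) = R_f + β·MRP, so the slope of the SML is
MRP = (12.98% − 4.47%) / (1.90 − 0.51) = 8.51% / 1.39 = 6.1223%

6.12%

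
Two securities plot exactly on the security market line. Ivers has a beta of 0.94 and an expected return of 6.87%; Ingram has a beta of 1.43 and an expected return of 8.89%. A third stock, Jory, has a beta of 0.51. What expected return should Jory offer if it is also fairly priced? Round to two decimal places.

5.10%

MRP (SML slope) = (8.89% − 6.87%) / (1.43 − 0.94) = 2.02% / 0.49 = 4.1224%
R_f (intercept) = 6.87% − 0.94 × 4.1224% = 2.9949%
E(R_Jory) = R_f + β × MRP = 2.9949% + 0.51 × 4.1224% = 5.10%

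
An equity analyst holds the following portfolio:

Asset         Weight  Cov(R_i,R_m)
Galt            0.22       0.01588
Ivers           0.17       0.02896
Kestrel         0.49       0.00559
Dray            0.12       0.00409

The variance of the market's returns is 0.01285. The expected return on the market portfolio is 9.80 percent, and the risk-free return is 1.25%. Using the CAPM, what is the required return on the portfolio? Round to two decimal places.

9.00%

β_Galt = 0.01588 / 0.01285 = 1.2358
β_Ivers = 0.02896 / 0.01285 = 2.2537
β_Kestrel = 0.00559 / 0.01285 = 0.4350
β_Dray = 0.00409 / 0.01285 = 0.3183
β_P = Σ w_i β_i = 0.22×1.2358 + 0.17×2.2537 + 0.49×0.4350 + 0.12×0.3183 = 0.9064
MRP = 9.80% − 1.25% = 8.55%
E(R_P) = R_f + β_P × MRP = 1.25% + 0.9064 × 8.55% = 9.00%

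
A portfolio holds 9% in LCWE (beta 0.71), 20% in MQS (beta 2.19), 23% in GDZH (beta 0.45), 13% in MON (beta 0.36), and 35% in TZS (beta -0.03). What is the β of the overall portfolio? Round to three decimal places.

β_P = Σ w_i β_i = 0.09×0.71 + 0.20×2.19 + 0.23×0.45 + 0.13×0.36 + 0.35×-0.03 = 0.6417

0.642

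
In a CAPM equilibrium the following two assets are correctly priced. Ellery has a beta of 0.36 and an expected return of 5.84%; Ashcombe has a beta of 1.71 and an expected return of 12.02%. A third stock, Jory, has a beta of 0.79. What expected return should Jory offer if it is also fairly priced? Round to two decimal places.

MRP (SML slope) = (12.02% − 5.84%) / (1.71 − 0.36) = 6.18% / 1.35 = 4.5778%
R_f (intercept) = 5.84% − 0.36 × 4.5778% = 4.1920%
E(R_Jory) = R_f + β × MRP = 4.1920% + 0.79 × 4.5778% = 7.81%

7.81%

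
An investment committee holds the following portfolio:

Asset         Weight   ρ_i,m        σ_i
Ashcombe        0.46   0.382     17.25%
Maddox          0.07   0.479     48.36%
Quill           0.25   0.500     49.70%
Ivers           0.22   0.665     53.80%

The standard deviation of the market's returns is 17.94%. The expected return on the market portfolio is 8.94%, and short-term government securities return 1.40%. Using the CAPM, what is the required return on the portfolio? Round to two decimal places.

β_Ashcombe = 0.382 × 17.25% / 17.94% = 0.3673
β_Maddox = 0.479 × 48.36% / 17.94% = 1.2912
β_Quill = 0.500 × 49.70% / 17.94% = 1.3852
β_Ivers = 0.665 × 53.80% / 17.94% = 1.9943
β_P = Σ w_i β_i = 0.46×0.3673 + 0.07×1.2912 + 0.25×1.3852 + 0.22×1.9943 = 1.0444
MRP = 8.94% − 1.40% = 7.54%
E(R_P) = R_f + β_P × MRP = 1.40% + 1.0444 × 7.54% = 9.27%

9.27%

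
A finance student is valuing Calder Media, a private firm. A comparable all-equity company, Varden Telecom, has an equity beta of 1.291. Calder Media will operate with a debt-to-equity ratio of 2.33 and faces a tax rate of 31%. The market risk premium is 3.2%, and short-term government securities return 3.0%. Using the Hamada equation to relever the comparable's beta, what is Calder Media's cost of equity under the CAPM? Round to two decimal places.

β_L = β_U × [1 + (1 − t)(D/E)] = 1.291 × [1 + (1 − 0.31) × 2.33]
    = 1.291 × [1 + 0.69 × 2.33] = 1.291 × 2.6077 = 3.3665
E(R) = R_f + β_L × MRP = 3.0% + 3.3665 × 3.2% = 13.77%

13.77%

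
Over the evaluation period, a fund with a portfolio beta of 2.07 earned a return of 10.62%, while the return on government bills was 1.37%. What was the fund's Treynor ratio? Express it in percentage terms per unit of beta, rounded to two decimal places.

4.47%

Treynor = (R_P − R_f) / β_P = (10.62% − 1.37%) / 2.0700 = 9.25% / 2.0700 = 4.47%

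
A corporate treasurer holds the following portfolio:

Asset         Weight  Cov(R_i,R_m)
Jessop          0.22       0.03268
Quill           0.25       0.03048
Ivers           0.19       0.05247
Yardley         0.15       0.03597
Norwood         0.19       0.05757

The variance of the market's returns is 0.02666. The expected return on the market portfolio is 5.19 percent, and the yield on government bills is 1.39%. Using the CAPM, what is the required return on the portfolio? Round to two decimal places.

β_Jessop = 0.03268 / 0.02666 = 1.2258
β_Quill = 0.03048 / 0.02666 = 1.1433
β_Ivers = 0.05247 / 0.02666 = 1.9681
β_Yardley = 0.03597 / 0.02666 = 1.3492
β_Norwood = 0.05757 / 0.02666 = 2.1594
β_P = Σ w_i β_i = 0.22×1.2258 + 0.25×1.1433 + 0.19×1.9681 + 0.15×1.3492 + 0.19×2.1594 = 1.5421
MRP = 5.19% − 1.39% = 3.80%
E(R_P) = R_f + β_P × MRP = 1.39% + 1.5421 × 3.80% = 7.25%

7.25%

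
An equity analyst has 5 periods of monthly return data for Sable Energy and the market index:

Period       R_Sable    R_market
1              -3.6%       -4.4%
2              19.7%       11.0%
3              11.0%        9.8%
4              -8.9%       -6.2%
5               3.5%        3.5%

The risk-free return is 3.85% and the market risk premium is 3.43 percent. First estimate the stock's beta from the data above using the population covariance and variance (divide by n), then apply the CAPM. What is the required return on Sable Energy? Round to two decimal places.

8.64%

Mean R_i = (-3.6 + 19.7 + 11.0 − 8.9 + 3.5) / 5 = 4.3400%
Mean R_m = (-4.4 + 11.0 + 9.8 − 6.2 + 3.5) / 5 = 2.7400%
Σ(R_i − R̄_i)(R_m − R̄_m) = 348.3120  ⇒  Cov = 348.3120 / 5 = 69.6624
Σ(R_m − R̄_m)² = 249.5520  ⇒  Var(R_m) = 249.5520 / 5 = 49.9104
β = Cov / Var(R_m) = 69.6624 / 49.9104 = 1.3957
E(R) = R_f + β × MRP = 3.85% + 1.3957 × 3.43% = 8.64%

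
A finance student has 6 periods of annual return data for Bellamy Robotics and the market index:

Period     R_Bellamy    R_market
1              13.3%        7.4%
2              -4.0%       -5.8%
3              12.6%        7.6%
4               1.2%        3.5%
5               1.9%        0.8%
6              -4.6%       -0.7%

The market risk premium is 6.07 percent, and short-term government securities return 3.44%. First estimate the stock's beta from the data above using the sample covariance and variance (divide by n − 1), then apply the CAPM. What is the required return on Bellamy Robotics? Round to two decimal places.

11.83%

Mean R_i = (13.3 − 4.0 + 12.6 + 1.2 + 1.9 − 4.6) / 6 = 3.4000%
Mean R_m = (7.4 − 5.8 + 7.6 + 3.5 + 0.8 − 0.7) / 6 = 2.1333%
Σ(R_i − R̄_i)(R_m − R̄_m) = 182.8000  ⇒  Cov = 182.8000 / 5 = 36.5600
Σ(R_m − R̄_m)² = 132.2333  ⇒  Var(R_m) = 132.2333 / 5 = 26.4467
β = Cov / Var(R_m) = 36.5600 / 26.4467 = 1.3824
E(R) = R_f + β × MRP = 3.44% + 1.3824 × 6.07% = 11.83%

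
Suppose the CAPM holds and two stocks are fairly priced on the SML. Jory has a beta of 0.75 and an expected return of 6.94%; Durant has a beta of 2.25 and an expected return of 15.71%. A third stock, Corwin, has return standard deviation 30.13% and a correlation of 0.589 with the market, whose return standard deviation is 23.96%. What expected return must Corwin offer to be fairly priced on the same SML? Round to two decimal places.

MRP = (15.71% − 6.94%) / (2.25 − 0.75) = 5.8467%
R_f = 6.94% − 0.75 × 5.8467% = 2.5550%
β_Corwin = ρ·σ_i/σ_m = 0.589 × 30.13 / 23.96 = 0.7407
E(R_Corwin) = R_f + β × MRP = 2.5550% + 0.7407 × 5.8467% = 6.89%

6.89%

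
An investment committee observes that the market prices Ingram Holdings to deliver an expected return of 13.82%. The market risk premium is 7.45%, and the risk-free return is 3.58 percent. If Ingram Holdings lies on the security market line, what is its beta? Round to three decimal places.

β = (E(R) − R_f) / MRP = (13.82% − 3.58%) / 7.45% = 10.24% / 7.45% = 1.374

1.374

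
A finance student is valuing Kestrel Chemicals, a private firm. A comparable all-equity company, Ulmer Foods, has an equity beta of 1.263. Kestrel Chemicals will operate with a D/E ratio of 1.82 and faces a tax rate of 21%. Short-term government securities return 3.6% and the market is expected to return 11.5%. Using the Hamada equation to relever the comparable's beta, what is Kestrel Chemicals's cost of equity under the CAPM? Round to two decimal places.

β_L = β_U × [1 + (1 − t)(D/E)] = 1.263 × [1 + (1 − 0.21) × 1.82]
    = 1.263 × [1 + 0.79 × 1.82] = 1.263 × 2.4378 = 3.0789
MRP = 11.5% − 3.6% = 7.90%
E(R) = R_f + β_L × MRP = 3.6% + 3.0789 × 7.9% = 27.92%

27.92%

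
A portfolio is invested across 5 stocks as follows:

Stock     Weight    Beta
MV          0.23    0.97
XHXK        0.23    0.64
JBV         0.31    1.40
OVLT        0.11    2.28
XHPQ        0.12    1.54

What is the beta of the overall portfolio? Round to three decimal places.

1.240

β_P = Σ w_i β_i = 0.23×0.97 + 0.23×0.64 + 0.31×1.40 + 0.11×2.28 + 0.12×1.54 = 1.2399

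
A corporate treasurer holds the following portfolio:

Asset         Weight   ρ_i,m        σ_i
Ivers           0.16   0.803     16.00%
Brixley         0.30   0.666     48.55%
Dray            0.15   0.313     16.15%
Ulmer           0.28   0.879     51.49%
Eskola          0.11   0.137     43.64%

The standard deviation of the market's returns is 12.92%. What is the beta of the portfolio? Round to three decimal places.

2.000

β_Ivers = 0.803 × 16.00% / 12.92% = 0.9944
β_Brixley = 0.666 × 48.55% / 12.92% = 2.5027
β_Dray = 0.313 × 16.15% / 12.92% = 0.3913
β_Ulmer = 0.879 × 51.49% / 12.92% = 3.5031
β_Eskola = 0.137 × 43.64% / 12.92% = 0.4627
β_P = Σ w_i β_i = 0.16×0.9944 + 0.30×2.5027 + 0.15×0.3913 + 0.28×3.5031 + 0.11×0.4627 = 2.0004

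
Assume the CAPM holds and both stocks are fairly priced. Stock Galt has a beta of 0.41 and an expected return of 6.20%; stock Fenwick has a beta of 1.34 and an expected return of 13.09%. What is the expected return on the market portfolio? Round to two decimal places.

Both satisfy E(R) = R_f + β·MRP, so the slope of the SML is
MRP = (13.09% − 6.20%) / (1.34 − 0.41) = 6.89% / 0.93 = 7.4086%
R_f = E(R_Galt) − β_Galt·MRP = 6.20% − 0.41 × 7.4086% = 3.1625%
E(R_m) = R_f + MRP = 3.1625% + 7.4086% = 10.57%

10.57%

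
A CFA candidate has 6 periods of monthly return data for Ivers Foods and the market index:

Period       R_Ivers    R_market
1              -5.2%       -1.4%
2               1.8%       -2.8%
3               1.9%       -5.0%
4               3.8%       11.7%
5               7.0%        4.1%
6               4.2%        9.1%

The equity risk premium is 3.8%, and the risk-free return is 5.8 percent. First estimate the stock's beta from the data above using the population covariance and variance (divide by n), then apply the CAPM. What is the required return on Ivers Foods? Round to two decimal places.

Mean R_i = (-5.2 + 1.8 + 1.9 + 3.8 + 7.0 + 4.2) / 6 = 2.2500%
Mean R_m = (-1.4 − 2.8 − 5.0 + 11.7 + 4.1 + 9.1) / 6 = 2.6167%
Σ(R_i − R̄_i)(R_m − R̄_m) = 68.7950  ⇒  Cov = 68.7950 / 6 = 11.4658
Σ(R_m − R̄_m)² = 230.2283  ⇒  Var(R_m) = 230.2283 / 6 = 38.3714
β = Cov / Var(R_m) = 11.4658 / 38.3714 = 0.2988
E(R) = R_f + β × MRP = 5.8% + 0.2988 × 3.8% = 6.94%

6.94%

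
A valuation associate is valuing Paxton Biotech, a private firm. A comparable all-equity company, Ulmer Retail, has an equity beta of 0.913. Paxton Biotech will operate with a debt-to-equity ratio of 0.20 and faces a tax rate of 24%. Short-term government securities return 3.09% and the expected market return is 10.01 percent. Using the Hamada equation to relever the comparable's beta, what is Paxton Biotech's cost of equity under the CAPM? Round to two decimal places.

β_L = β_U × [1 + (1 − t)(D/E)] = 0.913 × [1 + (1 − 0.24) × 0.20]
    = 0.913 × [1 + 0.76 × 0.20] = 0.913 × 1.1520 = 1.0518
MRP = 10.01% − 3.09% = 6.92%
E(R) = R_f + β_L × MRP = 3.09% + 1.0518 × 6.92% = 10.37%

10.37%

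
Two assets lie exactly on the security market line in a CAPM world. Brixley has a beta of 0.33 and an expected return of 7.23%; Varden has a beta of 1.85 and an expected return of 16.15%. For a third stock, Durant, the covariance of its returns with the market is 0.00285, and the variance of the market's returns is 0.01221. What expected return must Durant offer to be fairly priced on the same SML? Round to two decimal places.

6.66%

MRP = (16.15% − 7.23%) / (1.85 − 0.33) = 5.8684%
R_f = 7.23% − 0.33 × 5.8684% = 5.2934%
β_Durant = Cov / Var(R_m) = 0.00285 / 0.01221 = 0.2334
E(R_Durant) = R_f + β × MRP = 5.2934% + 0.2334 × 5.8684% = 6.66%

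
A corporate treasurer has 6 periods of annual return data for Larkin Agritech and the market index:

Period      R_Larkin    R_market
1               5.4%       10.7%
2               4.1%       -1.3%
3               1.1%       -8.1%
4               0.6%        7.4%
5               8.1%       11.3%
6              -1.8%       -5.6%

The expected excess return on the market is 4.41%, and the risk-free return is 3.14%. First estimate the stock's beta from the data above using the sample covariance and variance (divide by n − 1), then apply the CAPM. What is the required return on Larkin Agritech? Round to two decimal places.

4.45%

Mean R_i = (5.4 + 4.1 + 1.1 + 0.6 + 8.1 − 1.8) / 6 = 2.9167%
Mean R_m = (10.7 − 1.3 − 8.1 + 7.4 + 11.3 − 5.6) / 6 = 2.4000%
Σ(R_i − R̄_i)(R_m − R̄_m) = 107.5900  ⇒  Cov = 107.5900 / 5 = 21.5180
Σ(R_m − R̄_m)² = 361.0400  ⇒  Var(R_m) = 361.0400 / 5 = 72.2080
β = Cov / Var(R_m) = 21.5180 / 72.2080 = 0.2980
E(R) = R_f + β × MRP = 3.14% + 0.2980 × 4.41% = 4.45%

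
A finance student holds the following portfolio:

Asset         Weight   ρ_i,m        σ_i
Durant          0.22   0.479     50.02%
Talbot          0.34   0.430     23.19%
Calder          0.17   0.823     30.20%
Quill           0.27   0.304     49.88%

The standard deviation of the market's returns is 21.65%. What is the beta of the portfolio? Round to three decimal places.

β_Durant = 0.479 × 50.02% / 21.65% = 1.1067
β_Talbot = 0.430 × 23.19% / 21.65% = 0.4606
β_Calder = 0.823 × 30.20% / 21.65% = 1.1480
β_Quill = 0.304 × 49.88% / 21.65% = 0.7004
β_P = Σ w_i β_i = 0.22×1.1067 + 0.34×0.4606 + 0.17×1.1480 + 0.27×0.7004 = 0.7843

0.784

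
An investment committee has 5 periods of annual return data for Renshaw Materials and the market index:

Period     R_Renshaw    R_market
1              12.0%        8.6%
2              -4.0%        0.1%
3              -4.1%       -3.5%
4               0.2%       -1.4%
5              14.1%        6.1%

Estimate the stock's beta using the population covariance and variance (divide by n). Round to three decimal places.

1.577

Mean R_i = (12.0 − 4.0 − 4.1 + 0.2 + 14.1) / 5 = 3.6400%
Mean R_m = (8.6 + 0.1 − 3.5 − 1.4 + 6.1) / 5 = 1.9800%
Σ(R_i − R̄_i)(R_m − R̄_m) = 166.8440  ⇒  Cov = 166.8440 / 5 = 33.3688
Σ(R_m − R̄_m)² = 105.7880  ⇒  Var(R_m) = 105.7880 / 5 = 21.1576
β = Cov / Var(R_m) = 33.3688 / 21.1576 = 1.5772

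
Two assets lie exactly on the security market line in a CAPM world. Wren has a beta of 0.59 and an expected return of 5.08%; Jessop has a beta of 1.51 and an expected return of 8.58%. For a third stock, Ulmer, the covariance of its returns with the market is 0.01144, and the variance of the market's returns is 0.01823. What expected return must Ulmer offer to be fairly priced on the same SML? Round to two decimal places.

5.22%

MRP = (8.58% − 5.08%) / (1.51 − 0.59) = 3.8043%
R_f = 5.08% − 0.59 × 3.8043% = 2.8355%
β_Ulmer = Cov / Var(R_m) = 0.01144 / 0.01823 = 0.6275
E(R_Ulmer) = R_f + β × MRP = 2.8355% + 0.6275 × 3.8043% = 5.22%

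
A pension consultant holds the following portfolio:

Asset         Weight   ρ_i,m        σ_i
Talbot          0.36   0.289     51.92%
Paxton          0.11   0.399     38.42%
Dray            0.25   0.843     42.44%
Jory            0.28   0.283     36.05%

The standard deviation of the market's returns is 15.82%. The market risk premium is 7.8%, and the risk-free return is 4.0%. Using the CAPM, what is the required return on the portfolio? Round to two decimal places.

13.31%

β_Talbot = 0.289 × 51.92% / 15.82% = 0.9485
β_Paxton = 0.399 × 38.42% / 15.82% = 0.9690
β_Dray = 0.843 × 42.44% / 15.82% = 2.2615
β_Jory = 0.283 × 36.05% / 15.82% = 0.6449
β_P = Σ w_i β_i = 0.36×0.9485 + 0.11×0.9690 + 0.25×2.2615 + 0.28×0.6449 = 1.1940
E(R_P) = R_f + β_P × MRP = 4.0% + 1.1940 × 7.8% = 13.31%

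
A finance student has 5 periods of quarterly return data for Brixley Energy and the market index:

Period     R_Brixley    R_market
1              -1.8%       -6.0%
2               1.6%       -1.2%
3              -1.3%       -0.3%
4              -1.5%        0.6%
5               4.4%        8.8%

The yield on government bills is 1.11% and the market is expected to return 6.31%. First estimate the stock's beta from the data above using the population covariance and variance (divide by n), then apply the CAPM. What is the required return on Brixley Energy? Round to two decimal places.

3.22%

Mean R_i = (-1.8 + 1.6 − 1.3 − 1.5 + 4.4) / 5 = 0.2800%
Mean R_m = (-6.0 − 1.2 − 0.3 + 0.6 + 8.8) / 5 = 0.3800%
Σ(R_i − R̄_i)(R_m − R̄_m) = 46.5580  ⇒  Cov = 46.5580 / 5 = 9.3116
Σ(R_m − R̄_m)² = 114.6080  ⇒  Var(R_m) = 114.6080 / 5 = 22.9216
β = Cov / Var(R_m) = 9.3116 / 22.9216 = 0.4062
MRP = 6.31% − 1.11% = 5.20%
E(R) = R_f + β × MRP = 1.11% + 0.4062 × 5.20% = 3.22%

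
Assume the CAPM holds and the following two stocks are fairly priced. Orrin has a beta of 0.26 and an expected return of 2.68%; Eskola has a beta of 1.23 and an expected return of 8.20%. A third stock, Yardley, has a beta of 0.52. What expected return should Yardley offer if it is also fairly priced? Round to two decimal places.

MRP (SML slope) = (8.20% − 2.68%) / (1.23 − 0.26) = 5.52% / 0.97 = 5.6907%
R_f (intercept) = 2.68% − 0.26 × 5.6907% = 1.2004%
E(R_Yardley) = R_f + β × MRP = 1.2004% + 0.52 × 5.6907% = 4.16%

4.16%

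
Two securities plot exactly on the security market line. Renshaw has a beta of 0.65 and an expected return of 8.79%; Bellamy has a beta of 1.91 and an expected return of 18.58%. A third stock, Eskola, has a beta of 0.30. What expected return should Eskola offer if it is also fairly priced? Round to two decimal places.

6.07%

MRP (SML slope) = (18.58% − 8.79%) / (1.91 − 0.65) = 9.79% / 1.26 = 7.7698%
R_f (intercept) = 8.79% − 0.65 × 7.7698% = 3.7396%
E(R_Eskola) = R_f + β × MRP = 3.7396% + 0.30 × 7.7698% = 6.07%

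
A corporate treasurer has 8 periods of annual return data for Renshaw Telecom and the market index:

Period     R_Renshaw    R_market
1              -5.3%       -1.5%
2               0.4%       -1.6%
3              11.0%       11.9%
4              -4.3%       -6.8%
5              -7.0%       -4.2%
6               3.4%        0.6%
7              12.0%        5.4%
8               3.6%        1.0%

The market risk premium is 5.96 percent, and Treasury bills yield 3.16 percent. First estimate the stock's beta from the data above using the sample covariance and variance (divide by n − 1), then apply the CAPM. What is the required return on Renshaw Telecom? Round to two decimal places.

9.65%

Mean R_i = (-5.3 + 0.4 + 11.0 − 4.3 − 7.0 + 3.4 + 12.0 + 3.6) / 8 = 1.7250%
Mean R_m = (-1.5 − 1.6 + 11.9 − 6.8 − 4.2 + 0.6 + 5.4 + 1.0) / 8 = 0.6000%
Σ(R_i − R̄_i)(R_m − R̄_m) = 259.0100  ⇒  Cov = 259.0100 / 7 = 37.0014
Σ(R_m − R̄_m)² = 237.9400  ⇒  Var(R_m) = 237.9400 / 7 = 33.9914
β = Cov / Var(R_m) = 37.0014 / 33.9914 = 1.0886
E(R) = R_f + β × MRP = 3.16% + 1.0886 × 5.96% = 9.65%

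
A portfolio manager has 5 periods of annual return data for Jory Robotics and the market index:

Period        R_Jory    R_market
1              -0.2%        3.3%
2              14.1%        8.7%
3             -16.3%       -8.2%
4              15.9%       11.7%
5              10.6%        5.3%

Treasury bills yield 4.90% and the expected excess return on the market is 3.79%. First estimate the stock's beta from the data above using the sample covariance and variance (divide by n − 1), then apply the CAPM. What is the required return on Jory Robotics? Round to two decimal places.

Mean R_i = (-0.2 + 14.1 − 16.3 + 15.9 + 10.6) / 5 = 4.8200%
Mean R_m = (3.3 + 8.7 − 8.2 + 11.7 + 5.3) / 5 = 4.1600%
Σ(R_i − R̄_i)(R_m − R̄_m) = 397.6240  ⇒  Cov = 397.6240 / 4 = 99.4060
Σ(R_m − R̄_m)² = 232.2720  ⇒  Var(R_m) = 232.2720 / 4 = 58.0680
β = Cov / Var(R_m) = 99.4060 / 58.0680 = 1.7119
E(R) = R_f + β × MRP = 4.90% + 1.7119 × 3.79% = 11.39%

11.39%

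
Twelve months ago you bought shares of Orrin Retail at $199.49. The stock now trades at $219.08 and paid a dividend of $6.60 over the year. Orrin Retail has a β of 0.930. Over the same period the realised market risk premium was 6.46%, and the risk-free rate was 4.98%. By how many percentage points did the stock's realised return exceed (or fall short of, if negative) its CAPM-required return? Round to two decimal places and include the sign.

Realised HPR = (P1 + D1 − P0) / P0 = (219.08 + 6.60 − 199.49) / 199.49 = 26.19 / 199.49 = 13.1285%
CAPM required = R_f + β·MRP = 4.98% + 0.930 × 6.46% = 10.98780%
α = realised − required = 13.1285% − 10.98780% = +2.14%

+2.14%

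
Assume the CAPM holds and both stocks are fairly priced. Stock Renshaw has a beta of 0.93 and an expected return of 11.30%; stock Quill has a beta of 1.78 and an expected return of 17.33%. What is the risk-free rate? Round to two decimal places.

4.70%

Both satisfy E(R) = R_f + β·MRP, so the slope of the SML is
MRP = (17.33% − 11.30%) / (1.78 − 0.93) = 6.03% / 0.85 = 7.0941%
R_f = E(R_Renshaw) − β_Renshaw·MRP = 11.30% − 0.93 × 7.0941% = 4.7025%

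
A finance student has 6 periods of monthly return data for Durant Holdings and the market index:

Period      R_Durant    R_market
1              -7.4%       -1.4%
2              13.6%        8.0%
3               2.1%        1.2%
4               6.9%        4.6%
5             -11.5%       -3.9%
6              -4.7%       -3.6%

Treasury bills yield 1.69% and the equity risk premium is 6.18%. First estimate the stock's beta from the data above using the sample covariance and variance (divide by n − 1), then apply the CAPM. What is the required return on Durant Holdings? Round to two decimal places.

Mean R_i = (-7.4 + 13.6 + 2.1 + 6.9 − 11.5 − 4.7) / 6 = -0.1667%
Mean R_m = (-1.4 + 8.0 + 1.2 + 4.6 − 3.9 − 3.6) / 6 = 0.8167%
Σ(R_i − R̄_i)(R_m − R̄_m) = 216.0067  ⇒  Cov = 216.0067 / 5 = 43.2013
Σ(R_m − R̄_m)² = 112.7283  ⇒  Var(R_m) = 112.7283 / 5 = 22.5457
β = Cov / Var(R_m) = 43.2013 / 22.5457 = 1.9162
E(R) = R_f + β × MRP = 1.69% + 1.9162 × 6.18% = 13.53%

13.53%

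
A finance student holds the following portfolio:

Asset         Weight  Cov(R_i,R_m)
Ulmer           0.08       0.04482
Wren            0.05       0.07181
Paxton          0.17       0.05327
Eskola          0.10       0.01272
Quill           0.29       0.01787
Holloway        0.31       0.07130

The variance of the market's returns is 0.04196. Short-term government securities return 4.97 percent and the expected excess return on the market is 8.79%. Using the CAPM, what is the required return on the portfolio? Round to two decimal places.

14.35%

β_Ulmer = 0.04482 / 0.04196 = 1.0682
β_Wren = 0.07181 / 0.04196 = 1.7114
β_Paxton = 0.05327 / 0.04196 = 1.2695
β_Eskola = 0.01272 / 0.04196 = 0.3031
β_Quill = 0.01787 / 0.04196 = 0.4259
β_Holloway = 0.07130 / 0.04196 = 1.6992
β_P = Σ w_i β_i = 0.08×1.0682 + 0.05×1.7114 + 0.17×1.2695 + 0.10×0.3031 + 0.29×0.4259 + 0.31×1.6992 = 1.0674
E(R_P) = R_f + β_P × MRP = 4.97% + 1.0674 × 8.79% = 14.35%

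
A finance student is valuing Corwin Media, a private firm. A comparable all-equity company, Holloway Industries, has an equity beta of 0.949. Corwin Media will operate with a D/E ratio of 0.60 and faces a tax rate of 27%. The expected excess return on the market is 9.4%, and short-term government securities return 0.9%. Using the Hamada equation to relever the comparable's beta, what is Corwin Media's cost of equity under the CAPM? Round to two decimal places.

13.73%

β_L = β_U × [1 + (1 − t)(D/E)] = 0.949 × [1 + (1 − 0.27) × 0.60]
    = 0.949 × [1 + 0.73 × 0.60] = 0.949 × 1.4380 = 1.3647
E(R) = R_f + β_L × MRP = 0.9% + 1.3647 × 9.4% = 13.73%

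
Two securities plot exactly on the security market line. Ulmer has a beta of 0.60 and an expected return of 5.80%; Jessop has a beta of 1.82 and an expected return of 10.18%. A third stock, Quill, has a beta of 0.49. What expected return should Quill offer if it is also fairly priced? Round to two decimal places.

5.41%

MRP (SML slope) = (10.18% − 5.80%) / (1.82 − 0.60) = 4.38% / 1.22 = 3.5902%
R_f (intercept) = 5.80% − 0.60 × 3.5902% = 3.6459%
E(R_Quill) = R_f + β × MRP = 3.6459% + 0.49 × 3.5902% = 5.41%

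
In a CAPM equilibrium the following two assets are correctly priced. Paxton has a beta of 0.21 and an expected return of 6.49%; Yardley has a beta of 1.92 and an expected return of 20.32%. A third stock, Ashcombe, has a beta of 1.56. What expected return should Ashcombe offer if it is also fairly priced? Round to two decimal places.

MRP (SML slope) = (20.32% − 6.49%) / (1.92 − 0.21) = 13.83% / 1.71 = 8.0877%
R_f (intercept) = 6.49% − 0.21 × 8.0877% = 4.7916%
E(R_Ashcombe) = R_f + β × MRP = 4.7916% + 1.56 × 8.0877% = 17.41%

17.41%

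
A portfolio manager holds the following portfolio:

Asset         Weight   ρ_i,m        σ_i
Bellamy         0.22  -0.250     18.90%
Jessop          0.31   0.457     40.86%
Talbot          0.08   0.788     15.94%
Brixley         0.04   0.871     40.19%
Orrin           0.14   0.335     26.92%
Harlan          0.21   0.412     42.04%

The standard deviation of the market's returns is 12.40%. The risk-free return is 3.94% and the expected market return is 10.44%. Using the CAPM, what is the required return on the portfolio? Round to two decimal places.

β_Bellamy = -0.250 × 18.90% / 12.40% = -0.3810
β_Jessop = 0.457 × 40.86% / 12.40% = 1.5059
β_Talbot = 0.788 × 15.94% / 12.40% = 1.0130
β_Brixley = 0.871 × 40.19% / 12.40% = 2.8230
β_Orrin = 0.335 × 26.92% / 12.40% = 0.7273
β_Harlan = 0.412 × 42.04% / 12.40% = 1.3968
β_P = Σ w_i β_i = 0.22×-0.3810 + 0.31×1.5059 + 0.08×1.0130 + 0.04×2.8230 + 0.14×0.7273 + 0.21×1.3968 = 0.9721
MRP = 10.44% − 3.94% = 6.50%
E(R_P) = R_f + β_P × MRP = 3.94% + 0.9721 × 6.50% = 10.26%

10.26%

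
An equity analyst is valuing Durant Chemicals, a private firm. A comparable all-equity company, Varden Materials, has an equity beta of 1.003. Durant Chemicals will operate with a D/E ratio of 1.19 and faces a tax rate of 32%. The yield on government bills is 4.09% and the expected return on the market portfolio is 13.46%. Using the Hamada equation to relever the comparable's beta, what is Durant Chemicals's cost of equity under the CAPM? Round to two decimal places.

21.09%

β_L = β_U × [1 + (1 − t)(D/E)] = 1.003 × [1 + (1 − 0.32) × 1.19]
    = 1.003 × [1 + 0.68 × 1.19] = 1.003 × 1.8092 = 1.8146
MRP = 13.46% − 4.09% = 9.37%
E(R) = R_f + β_L × MRP = 4.09% + 1.8146 × 9.37% = 21.09%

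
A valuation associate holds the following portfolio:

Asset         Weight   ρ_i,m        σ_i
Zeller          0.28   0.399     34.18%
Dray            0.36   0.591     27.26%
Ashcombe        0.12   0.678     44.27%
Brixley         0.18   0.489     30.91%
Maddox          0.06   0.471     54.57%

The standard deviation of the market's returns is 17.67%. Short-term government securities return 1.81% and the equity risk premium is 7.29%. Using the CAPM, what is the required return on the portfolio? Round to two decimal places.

β_Zeller = 0.399 × 34.18% / 17.67% = 0.7718
β_Dray = 0.591 × 27.26% / 17.67% = 0.9118
β_Ashcombe = 0.678 × 44.27% / 17.67% = 1.6986
β_Brixley = 0.489 × 30.91% / 17.67% = 0.8554
β_Maddox = 0.471 × 54.57% / 17.67% = 1.4546
β_P = Σ w_i β_i = 0.28×0.7718 + 0.36×0.9118 + 0.12×1.6986 + 0.18×0.8554 + 0.06×1.4546 = 0.9894
E(R_P) = R_f + β_P × MRP = 1.81% + 0.9894 × 7.29% = 9.02%

9.02%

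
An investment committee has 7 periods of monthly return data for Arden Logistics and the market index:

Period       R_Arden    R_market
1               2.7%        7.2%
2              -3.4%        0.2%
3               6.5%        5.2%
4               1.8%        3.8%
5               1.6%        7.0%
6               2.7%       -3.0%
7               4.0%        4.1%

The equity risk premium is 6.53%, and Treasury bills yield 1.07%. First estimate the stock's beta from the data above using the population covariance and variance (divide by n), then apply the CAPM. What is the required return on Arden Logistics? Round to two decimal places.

2.91%

Mean R_i = (2.7 − 3.4 + 6.5 + 1.8 + 1.6 + 2.7 + 4.0) / 7 = 2.2714%
Mean R_m = (7.2 + 0.2 + 5.2 + 3.8 + 7.0 − 3.0 + 4.1) / 7 = 3.5000%
Σ(R_i − R̄_i)(R_m − R̄_m) = 23.2500  ⇒  Cov = 23.2500 / 7 = 3.3214
Σ(R_m − R̄_m)² = 82.4200  ⇒  Var(R_m) = 82.4200 / 7 = 11.7743
β = Cov / Var(R_m) = 3.3214 / 11.7743 = 0.2821
E(R) = R_f + β × MRP = 1.07% + 0.2821 × 6.53% = 2.91%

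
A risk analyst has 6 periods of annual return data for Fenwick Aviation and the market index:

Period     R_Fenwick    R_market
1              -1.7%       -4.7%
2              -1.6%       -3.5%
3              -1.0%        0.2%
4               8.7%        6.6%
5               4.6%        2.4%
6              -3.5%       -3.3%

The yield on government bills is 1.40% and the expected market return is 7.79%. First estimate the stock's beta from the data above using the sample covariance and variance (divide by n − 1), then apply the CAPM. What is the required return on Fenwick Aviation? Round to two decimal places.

Mean R_i = (-1.7 − 1.6 − 1.0 + 8.7 + 4.6 − 3.5) / 6 = 0.9167%
Mean R_m = (-4.7 − 3.5 + 0.2 + 6.6 + 2.4 − 3.3) / 6 = -0.3833%
Σ(R_i − R̄_i)(R_m − R̄_m) = 95.5083  ⇒  Cov = 95.5083 / 5 = 19.1017
Σ(R_m − R̄_m)² = 93.7083  ⇒  Var(R_m) = 93.7083 / 5 = 18.7417
β = Cov / Var(R_m) = 19.1017 / 18.7417 = 1.0192
MRP = 7.79% − 1.40% = 6.39%
E(R) = R_f + β × MRP = 1.40% + 1.0192 × 6.39% = 7.91%

7.91%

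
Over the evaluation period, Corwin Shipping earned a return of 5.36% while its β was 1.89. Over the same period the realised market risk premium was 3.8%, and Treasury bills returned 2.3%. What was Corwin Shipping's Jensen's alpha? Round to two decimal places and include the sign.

CAPM benchmark = R_f + β(R_m − R_f) = 2.3% + 1.89 × 3.8% = 9.4820%
α = actual − benchmark = 5.36% − 9.4820% = -4.12%

-4.12%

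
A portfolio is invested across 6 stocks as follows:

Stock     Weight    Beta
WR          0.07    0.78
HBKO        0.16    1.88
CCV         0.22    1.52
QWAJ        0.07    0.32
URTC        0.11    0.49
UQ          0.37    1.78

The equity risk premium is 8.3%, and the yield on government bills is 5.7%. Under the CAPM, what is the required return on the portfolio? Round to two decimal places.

17.53%

β_P = Σ w_i β_i = 0.07×0.78 + 0.16×1.88 + 0.22×1.52 + 0.07×0.32 + 0.11×0.49 + 0.37×1.78 = 1.4247
E(R_P) = R_f + β_P × MRP = 5.7% + 1.4247 × 8.3% = 17.53%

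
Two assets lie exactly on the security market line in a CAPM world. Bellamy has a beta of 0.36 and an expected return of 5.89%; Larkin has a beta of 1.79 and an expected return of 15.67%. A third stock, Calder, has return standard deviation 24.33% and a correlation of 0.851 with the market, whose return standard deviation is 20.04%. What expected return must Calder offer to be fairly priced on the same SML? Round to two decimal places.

MRP = (15.67% − 5.89%) / (1.79 − 0.36) = 6.8392%
R_f = 5.89% − 0.36 × 6.8392% = 3.4279%
β_Calder = ρ·σ_i/σ_m = 0.851 × 24.33 / 20.04 = 1.0332
E(R_Calder) = R_f + β × MRP = 3.4279% + 1.0332 × 6.8392% = 10.49%

10.49%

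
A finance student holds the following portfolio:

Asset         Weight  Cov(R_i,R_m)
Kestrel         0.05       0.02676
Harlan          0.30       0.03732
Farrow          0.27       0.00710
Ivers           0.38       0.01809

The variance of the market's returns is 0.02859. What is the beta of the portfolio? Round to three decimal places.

β_Kestrel = 0.02676 / 0.02859 = 0.9360
β_Harlan = 0.03732 / 0.02859 = 1.3054
β_Farrow = 0.00710 / 0.02859 = 0.2483
β_Ivers = 0.01809 / 0.02859 = 0.6327
β_P = Σ w_i β_i = 0.05×0.9360 + 0.30×1.3054 + 0.27×0.2483 + 0.38×0.6327 = 0.7459

0.746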